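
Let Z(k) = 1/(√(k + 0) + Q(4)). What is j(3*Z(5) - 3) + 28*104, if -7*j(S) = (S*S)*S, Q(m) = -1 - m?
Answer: 20438/7 + 1269*√5/1400 ≈ 2921.7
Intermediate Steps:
Z(k) = 1/(-5 + √k) (Z(k) = 1/(√(k + 0) + (-1 - 1*4)) = 1/(√k + (-1 - 4)) = 1/(√k - 5) = 1/(-5 + √k))
j(S) = -S³/7 (j(S) = -S*S*S/7 = -S²*S/7 = -S³/7)
j(3*Z(5) - 3) + 28*104 = -(3/(-5 + √5) - 3)³/7 + 28*104 = -(-3 + 3/(-5 + √5))³/7 + 2912 = 2912 - (-3 + 3/(-5 + √5))³/7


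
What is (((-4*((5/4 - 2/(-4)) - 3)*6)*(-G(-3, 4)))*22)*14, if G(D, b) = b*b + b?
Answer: -184800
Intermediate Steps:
G(D, b) = b + b² (G(D, b) = b² + b = b + b²)
(((-4*((5/4 - 2/(-4)) - 3)*6)*(-G(-3, 4)))*22)*14 = (((-4*((5/4 - 2/(-4)) - 3)*6)*(-4*(1 + 4)))*22)*14 = (((-4*((5*(¼) - 2*(-¼)) - 3)*6)*(-4*5))*22)*14 = (((-4*((5/4 + ½) - 3)*6)*(-1*20))*22)*14 = (((-4*(7/4 - 3)*6)*(-20))*22)*14 = (((-4*(-5/4)*6)*(-20))*22)*14 = (((5*6)*(-20))*22)*14 = ((30*(-20))*22)*14 = -600*22*14 = -13200*14 = -184800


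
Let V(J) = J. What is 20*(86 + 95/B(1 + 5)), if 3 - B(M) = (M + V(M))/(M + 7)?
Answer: 71140/27 ≈ 2634.8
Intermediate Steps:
B(M) = 3 - 2*M/(7 + M) (B(M) = 3 - (M + M)/(M + 7) = 3 - 2*M/(7 + M))
20*(86 + 95/B(1 + 5)) = 20*(86 + 95/(((21 + (1 + 5))/(7 + (1 + 5))))) = 20*(86 + 95/(((21 + 6)/(7 + 6)))) = 20*(86 + 95/((27/13))) = 20*(86 + 95/(((1/13)*27))) = 20*(86 + 95/(27/13)) = 20*(86 + 95*(13/27)) = 20*(86 + 1235/27) = 20*(3557/27) = 71140/27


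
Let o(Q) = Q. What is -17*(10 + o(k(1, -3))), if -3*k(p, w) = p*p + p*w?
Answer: -544/3 ≈ -181.33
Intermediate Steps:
k(p, w) = -p²/3 - p*w/3 (k(p, w) = -(p*p + p*w)/3 = -(p² + p*w)/3 = -p²/3 - p*w/3)
-17*(10 + o(k(1, -3))) = -17*(10 - ⅓*1*(1 - 3)) = -17*(10 - ⅓*1*(-2)) = -17*(10 + ⅔) = -17*32/3 = -544/3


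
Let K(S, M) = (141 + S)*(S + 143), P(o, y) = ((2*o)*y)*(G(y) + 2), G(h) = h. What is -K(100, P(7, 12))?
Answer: -58563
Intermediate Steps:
P(o, y) = 2*o*y*(2 + y) (P(o, y) = ((2*o)*y)*(y + 2) = (2*o*y)*(2 + y) = 2*o*y*(2 + y))
K(S, M) = (141 + S)*(143 + S)
-K(100, P(7, 12)) = -(20163 + 100² + 284*100) = -(20163 + 10000 + 28400) = -1*58563 = -58563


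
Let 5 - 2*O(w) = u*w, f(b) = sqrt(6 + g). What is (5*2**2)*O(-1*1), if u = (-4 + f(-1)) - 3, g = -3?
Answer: -20 + 10*sqrt(3) ≈ -2.6795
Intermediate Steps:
f(b) = sqrt(3) (f(b) = sqrt(6 - 3) = sqrt(3))
u = -7 + sqrt(3) (u = (-4 + sqrt(3)) - 3 = -7 + sqrt(3) ≈ -5.2680)
O(w) = 5/2 - w*(-7 + sqrt(3))/2 (O(w) = 5/2 - (-7 + sqrt(3))*w/2 = 5/2 - w*(-7 + sqrt(3))/2)
(5*2**2)*O(-1*1) = (5*2**2)*(5/2 + (-1*1)*(7 - sqrt(3))/2) = (5*4)*(5/2 + (1/2)*(-1)*(7 - sqrt(3))) = 20*(5/2 + (-7/2 + sqrt(3)/2)) = 20*(-1 + sqrt(3)/2) = -20 + 10*sqrt(3)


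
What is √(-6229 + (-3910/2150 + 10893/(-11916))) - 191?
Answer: -191 + I*√1136172382873815/426990 ≈ -191.0 + 78.941*I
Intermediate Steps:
√(-6229 + (-3910/2150 + 10893/(-11916))) - 191 = √(-6229 + (-3910*1/2150 + 10893*(-1/11916))) - 191 = √(-6229 + (-391/215 - 3631/3972)) - 191 = √(-6229 - 2333717/853980) - 191 = √(-5321775137/853980) - 191 = I*√1136172382873815/426990 - 191 = -191 + I*√1136172382873815/426990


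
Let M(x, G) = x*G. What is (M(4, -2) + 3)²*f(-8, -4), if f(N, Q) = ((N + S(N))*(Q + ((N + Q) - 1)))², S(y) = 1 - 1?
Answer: 462400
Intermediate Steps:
S(y) = 0
M(x, G) = G*x
f(N, Q) = N²*(-1 + N + 2*Q)² (f(N, Q) = ((N + 0)*(Q + ((N + Q) - 1)))² = (N*(Q + (-1 + N + Q)))² = (N*(-1 + N + 2*Q))² = N²*(-1 + N + 2*Q)²)
(M(4, -2) + 3)²*f(-8, -4) = (-2*4 + 3)²*((-8)²*(-1 - 8 + 2*(-4))²) = (-8 + 3)²*(64*(-1 - 8 - 8)²) = (-5)²*(64*(-17)²) = 25*(64*289) = 25*18496 = 462400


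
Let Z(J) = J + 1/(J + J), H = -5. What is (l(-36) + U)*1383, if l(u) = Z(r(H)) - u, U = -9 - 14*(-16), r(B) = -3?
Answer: 685507/2 ≈ 3.4275e+5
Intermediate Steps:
U = 215 (U = -9 + 224 = 215)
Z(J) = J + 1/(2*J)
l(u) = -19/6 - u (l(u) = (-3 + (1/2)/(-3)) - u = (-3 + (1/2)*(-1/3)) - u = (-3 - 1/6) - u = -19/6 - u)
(l(-36) + U)*1383 = ((-19/6 - 1*(-36)) + 215)*1383 = ((-19/6 + 36) + 215)*1383 = (197/6 + 215)*1383 = (1487/6)*1383 = 685507/2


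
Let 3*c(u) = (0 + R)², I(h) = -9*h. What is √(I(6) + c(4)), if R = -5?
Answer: I*√411/3 ≈ 6.7577*I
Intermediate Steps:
c(u) = 25/3 (c(u) = (0 - 5)²/3 = (⅓)*(-5)² = (⅓)*25 = 25/3)
√(I(6) + c(4)) = √(-9*6 + 25/3) = √(-54 + 25/3) = √(-137/3) = I*√411/3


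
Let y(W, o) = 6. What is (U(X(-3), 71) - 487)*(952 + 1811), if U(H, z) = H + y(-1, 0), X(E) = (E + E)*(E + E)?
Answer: -1229535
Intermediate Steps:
X(E) = 4*E**2 (X(E) = (2*E)*(2*E) = 4*E**2)
U(H, z) = 6 + H (U(H, z) = H + 6 = 6 + H)
(U(X(-3), 71) - 487)*(952 + 1811) = ((6 + 4*(-3)**2) - 487)*(952 + 1811) = ((6 + 4*9) - 487)*2763 = ((6 + 36) - 487)*2763 = (42 - 487)*2763 = -445*2763 = -1229535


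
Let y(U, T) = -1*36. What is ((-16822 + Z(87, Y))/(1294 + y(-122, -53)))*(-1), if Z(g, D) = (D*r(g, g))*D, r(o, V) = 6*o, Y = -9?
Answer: -12730/629 ≈ -20.238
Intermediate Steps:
y(U, T) = -36
Z(g, D) = 6*g*D**2 (Z(g, D) = (D*(6*g))*D = (6*D*g)*D = 6*g*D**2)
((-16822 + Z(87, Y))/(1294 + y(-122, -53)))*(-1) = ((-16822 + 6*87*(-9)**2)/(1294 - 36))*(-1) = ((-16822 + 6*87*81)/1258)*(-1) = ((-16822 + 42282)*(1/1258))*(-1) = (25460*(1/1258))*(-1) = (12730/629)*(-1) = -12730/629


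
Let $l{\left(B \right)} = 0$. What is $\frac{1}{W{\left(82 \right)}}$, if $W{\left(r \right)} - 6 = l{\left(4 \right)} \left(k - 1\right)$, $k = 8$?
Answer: $\frac{1}{6} \approx 0.16667$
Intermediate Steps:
$W{\left(r \right)} = 6$ ($W{\left(r \right)} = 6 + 0 \left(8 - 1\right) = 6 + 0 \cdot 7 = 6 + 0 = 6$)
$\frac{1}{W{\left(82 \right)}} = \frac{1}{6}$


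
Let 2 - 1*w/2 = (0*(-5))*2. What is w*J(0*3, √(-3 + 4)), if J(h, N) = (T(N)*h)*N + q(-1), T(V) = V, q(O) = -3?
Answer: -12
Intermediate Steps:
w = 4 (w = 4 - 2*0*(-5)*2 = 4 - 0*2 = 4 - 2*0 = 4 + 0 = 4)
J(h, N) = -3 + h*N² (J(h, N) = (N*h)*N - 3 = h*N² - 3 = -3 + h*N²)
w*J(0*3, √(-3 + 4)) = 4*(-3 + (0*3)*(√(-3 + 4))²) = 4*(-3 + 0*(√1)²) = 4*(-3 + 0*1²) = 4*(-3 + 0*1) = 4*(-3 + 0) = 4*(-3) = -12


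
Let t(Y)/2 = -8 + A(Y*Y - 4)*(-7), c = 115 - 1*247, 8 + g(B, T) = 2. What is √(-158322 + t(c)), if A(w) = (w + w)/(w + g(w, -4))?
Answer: I*√12006020010122/8707 ≈ 397.95*I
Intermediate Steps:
g(B, T) = -6 (g(B, T) = -8 + 2 = -6)
c = -132 (c = 115 - 247 = -132)
A(w) = 2*w/(-6 + w) (A(w) = (w + w)/(w - 6) = (2*w)/(-6 + w) = 2*w/(-6 + w))
t(Y) = -16 - 28*(-4 + Y²)/(-10 + Y²) (t(Y) = 2*(-8 + (2*(Y*Y - 4)/(-6 + (Y*Y - 4)))*(-7)) = 2*(-8 + (2*(Y² - 4)/(-6 + (Y² - 4)))*(-7)) = 2*(-8 + (2*(-4 + Y²)/(-6 + (-4 + Y²)))*(-7)) = 2*(-8 + (2*(-4 + Y²)/(-10 + Y²))*(-7)) = 2*(-8 - 14*(-4 + Y²)/(-10 + Y²)) = -16 - 28*(-4 + Y²)/(-10 + Y²))
√(-158322 + t(c)) = √(-158322 + 4*(68 - 11*(-132)²)/(-10 + (-132)²)) = √(-158322 + 4*(68 - 11*17424)/(-10 + 17424)) = √(-158322 + 4*(68 - 191664)/17414) = √(-158322 + 4*(1/17414)*(-191596)) = √(-158322 - 383192/8707) = √(-1378892846/8707) = I*√12006020010122/8707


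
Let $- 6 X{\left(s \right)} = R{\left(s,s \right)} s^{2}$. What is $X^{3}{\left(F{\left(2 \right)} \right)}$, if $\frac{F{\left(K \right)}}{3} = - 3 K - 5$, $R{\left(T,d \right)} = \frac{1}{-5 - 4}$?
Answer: $\frac{1771561}{216} \approx 8201.7$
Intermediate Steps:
$R{\left(T,d \right)} = - \frac{1}{9}$ ($R{\left(T,d \right)} = \frac{1}{-9} = - \frac{1}{9}$)
$F{\left(K \right)} = -15 - 9 K$ ($F{\left(K \right)} = 3 \left(- 3 K - 5\right) = 3 \left(-5 - 3 K\right) = -15 - 9 K$)
$X{\left(s \right)} = \frac{s^{2}}{54}$ ($X{\left(s \right)} = - \frac{\left(- \frac{1}{9}\right) s^{2}}{6} = \frac{s^{2}}{54}$)
$X^{3}{\left(F{\left(2 \right)} \right)} = \left(\frac{\left(-15 - 18\right)^{2}}{54}\right)^{3} = \left(\frac{\left(-33\right)^{2}}{54}\right)^{3} = \left(\frac{1}{54} \cdot 1089\right)^{3} = \left(\frac{121}{6}\right)^{3} = \frac{1771561}{216}$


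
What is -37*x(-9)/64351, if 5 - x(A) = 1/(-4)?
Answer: -111/36772 ≈ -0.0030186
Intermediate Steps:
x(A) = 21/4 (x(A) = 5 - 1/(-4) = 5 - 1*(-¼) = 5 + ¼ = 21/4)
-37*x(-9)/64351 = -37*21/4/64351 = -777/4*1/64351 = -111/36772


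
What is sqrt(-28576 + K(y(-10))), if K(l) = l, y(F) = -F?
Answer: 69*I*sqrt(6) ≈ 169.01*I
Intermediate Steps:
sqrt(-28576 + K(y(-10))) = sqrt(-28576 - 1*(-10)) = sqrt(-28576 + 10) = sqrt(-28566) = 69*I*sqrt(6)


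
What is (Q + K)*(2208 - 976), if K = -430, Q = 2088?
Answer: 2042656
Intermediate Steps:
(Q + K)*(2208 - 976) = (2088 - 430)*(2208 - 976) = 1658*1232 = 2042656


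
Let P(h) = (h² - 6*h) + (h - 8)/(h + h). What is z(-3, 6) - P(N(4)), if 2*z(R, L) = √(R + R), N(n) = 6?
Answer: ⅙ + I*√6/2 ≈ 0.16667 + 1.2247*I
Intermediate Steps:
z(R, L) = √2*√R/2 (z(R, L) = √(R + R)/2 = √(2*R)/2 = (√2*√R)/2 = √2*√R/2)
P(h) = h² - 6*h + (-8 + h)/(2*h) (P(h) = (h² - 6*h) + (-8 + h)/((2*h)) = (h² - 6*h) + (-8 + h)*(1/(2*h)) = (h² - 6*h) + (-8 + h)/(2*h) = h² - 6*h + (-8 + h)/(2*h))
z(-3, 6) - P(N(4)) = √2*√(-3)/2 - (½ + 6² - 6*6 - 4/6) = √2*(I*√3)/2 - (½ + 36 - 36 - 4*⅙) = I*√6/2 - (½ + 36 - 36 - ⅔) = I*√6/2 - 1*(-⅙) = I*√6/2 + ⅙ = ⅙ + I*√6/2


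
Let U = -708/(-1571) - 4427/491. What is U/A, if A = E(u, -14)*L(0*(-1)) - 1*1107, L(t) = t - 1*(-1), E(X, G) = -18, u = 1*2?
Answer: 6607189/867781125 ≈ 0.0076139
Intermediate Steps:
u = 2
L(t) = 1 + t (L(t) = t + 1 = 1 + t)
A = -1125 (A = -18*(1 + 0*(-1)) - 1*1107 = -18*(1 + 0) - 1107 = -18*1 - 1107 = -18 - 1107 = -1125)
U = -6607189/771361 (U = -708*(-1/1571) - 4427*1/491 = 708/1571 - 4427/491 = -6607189/771361 ≈ -8.5656)
U/A = -6607189/771361/(-1125) = -6607189/771361*(-1/1125) = 6607189/867781125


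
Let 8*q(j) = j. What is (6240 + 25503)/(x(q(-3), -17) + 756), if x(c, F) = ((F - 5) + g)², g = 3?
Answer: 31743/1117 ≈ 28.418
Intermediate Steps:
q(j) = j/8
x(c, F) = (-2 + F)² (x(c, F) = ((F - 5) + 3)² = ((-5 + F) + 3)² = (-2 + F)²)
(6240 + 25503)/(x(q(-3), -17) + 756) = (6240 + 25503)/((-2 - 17)² + 756) = 31743/((-19)² + 756) = 31743/(361 + 756) = 31743/1117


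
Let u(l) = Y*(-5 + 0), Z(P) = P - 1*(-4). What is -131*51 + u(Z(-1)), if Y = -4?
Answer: -6661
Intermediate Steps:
Z(P) = 4 + P (Z(P) = P + 4 = 4 + P)
u(l) = 20 (u(l) = -4*(-5 + 0) = -4*(-5) = 20)
-131*51 + u(Z(-1)) = -131*51 + 20 = -6681 + 20 = -6661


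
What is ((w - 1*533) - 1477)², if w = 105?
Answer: 3629025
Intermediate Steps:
((w - 1*533) - 1477)² = ((105 - 1*533) - 1477)² = ((105 - 533) - 1477)² = (-428 - 1477)² = (-1905)² = 3629025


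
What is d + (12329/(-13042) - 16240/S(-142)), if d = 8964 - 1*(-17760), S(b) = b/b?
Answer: 136719999/13042 ≈ 10483.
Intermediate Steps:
S(b) = 1
d = 26724 (d = 8964 + 17760 = 26724)
d + (12329/(-13042) - 16240/S(-142)) = 26724 + (12329/(-13042) - 16240/1) = 26724 + (12329*(-1/13042) - 16240*1) = 26724 + (-12329/13042 - 16240) = 26724 - 211814409/13042 = 136719999/13042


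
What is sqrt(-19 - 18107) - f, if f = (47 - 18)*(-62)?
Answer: 1798 + 3*I*sqrt(2014) ≈ 1798.0 + 134.63*I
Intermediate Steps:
f = -1798 (f = 29*(-62) = -1798)
sqrt(-19 - 18107) - f = sqrt(-19 - 18107) - 1*(-1798) = sqrt(-18126) + 1798 = 3*I*sqrt(2014) + 1798 = 1798 + 3*I*sqrt(2014)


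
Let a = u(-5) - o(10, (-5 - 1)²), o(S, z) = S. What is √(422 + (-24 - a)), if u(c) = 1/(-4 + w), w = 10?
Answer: √14682/6 ≈ 20.195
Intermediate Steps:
u(c) = ⅙ (u(c) = 1/(-4 + 10) = 1/6 = ⅙)
a = -59/6 (a = ⅙ - 1*10 = ⅙ - 10 = -59/6 ≈ -9.8333)
√(422 + (-24 - a)) = √(422 + (-24 - 1*(-59/6))) = √(422 + (-24 + 59/6)) = √(422 - 85/6) = √(2447/6) = √14682/6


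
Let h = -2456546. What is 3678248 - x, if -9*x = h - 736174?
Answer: 9970504/3 ≈ 3.3235e+6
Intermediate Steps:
x = 1064240/3 (x = -(-2456546 - 736174)/9 = -1/9*(-3192720) = 1064240/3 ≈ 3.5475e+5)
3678248 - x = 3678248 - 1*1064240/3 = 3678248 - 1064240/3 = 9970504/3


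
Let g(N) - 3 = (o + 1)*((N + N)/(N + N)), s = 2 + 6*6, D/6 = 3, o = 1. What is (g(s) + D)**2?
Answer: 529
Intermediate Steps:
D = 18 (D = 6*3 = 18)
s = 38 (s = 2 + 36 = 38)
g(N) = 5 (g(N) = 3 + (1 + 1)*((N + N)/(N + N)) = 3 + 2*((2*N)/((2*N))) = 3 + 2*((2*N)*(1/(2*N))) = 3 + 2*1 = 3 + 2 = 5)
(g(s) + D)**2 = (5 + 18)**2 = 23**2 = 529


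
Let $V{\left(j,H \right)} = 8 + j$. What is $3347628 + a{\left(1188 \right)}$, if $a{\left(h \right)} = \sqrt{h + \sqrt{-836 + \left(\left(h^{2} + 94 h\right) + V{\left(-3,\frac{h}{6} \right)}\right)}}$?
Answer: $3347628 + \sqrt{1188 + 7 \sqrt{31065}} \approx 3.3477 \cdot 10^{6}$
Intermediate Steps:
$a{\left(h \right)} = \sqrt{h + \sqrt{-831 + h^{2} + 94 h}}$ ($a{\left(h \right)} = \sqrt{h + \sqrt{-836 + \left(\left(h^{2} + 94 h\right) + \left(8 - 3\right)\right)}} = \sqrt{h + \sqrt{-836 + \left(\left(h^{2} + 94 h\right) + 5\right)}} = \sqrt{h + \sqrt{-836 + \left(5 + h^{2} + 94 h\right)}} = \sqrt{h + \sqrt{-831 + h^{2} + 94 h}}$)
$3347628 + a{\left(1188 \right)} = 3347628 + \sqrt{1188 + \sqrt{-831 + 1188^{2} + 94 \cdot 1188}} = 3347628 + \sqrt{1188 + \sqrt{-831 + 1411344 + 111672}} = 3347628 + \sqrt{1188 + \sqrt{1522185}} = 3347628 + \sqrt{1188 + 7 \sqrt{31065}}$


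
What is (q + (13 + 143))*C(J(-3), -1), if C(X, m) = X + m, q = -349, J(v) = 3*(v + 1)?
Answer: 1351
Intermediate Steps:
J(v) = 3 + 3*v (J(v) = 3*(1 + v) = 3 + 3*v)
(q + (13 + 143))*C(J(-3), -1) = (-349 + (13 + 143))*((3 + 3*(-3)) - 1) = (-349 + 156)*((3 - 9) - 1) = -193*(-6 - 1) = -193*(-7) = 1351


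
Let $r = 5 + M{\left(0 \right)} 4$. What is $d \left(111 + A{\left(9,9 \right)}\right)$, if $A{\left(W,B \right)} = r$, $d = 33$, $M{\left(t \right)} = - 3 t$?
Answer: $3828$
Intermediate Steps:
$r = 5$ ($r = 5 + \left(-3\right) 0 \cdot 4 = 5 + 0 \cdot 4 = 5 + 0 = 5$)
$A{\left(W,B \right)} = 5$
$d \left(111 + A{\left(9,9 \right)}\right) = 33 \left(111 + 5\right) = 33 \cdot 116 = 3828$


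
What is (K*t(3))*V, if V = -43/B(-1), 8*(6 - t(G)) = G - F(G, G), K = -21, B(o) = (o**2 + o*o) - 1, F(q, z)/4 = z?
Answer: 51471/8 ≈ 6433.9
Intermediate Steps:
F(q, z) = 4*z
B(o) = -1 + 2*o**2 (B(o) = (o**2 + o**2) - 1 = 2*o**2 - 1 = -1 + 2*o**2)
t(G) = 6 + 3*G/8 (t(G) = 6 - (G - 4*G)/8 = 6 - (-3)*G/8 = 6 + 3*G/8)
V = -43 (V = -43/(-1 + 2*(-1)**2) = -43/(-1 + 2*1) = -43/(-1 + 2) = -43/1 = -43*1 = -43)
(K*t(3))*V = -21*(6 + (3/8)*3)*(-43) = -21*(6 + 9/8)*(-43) = -21*57/8*(-43) = -1197/8*(-43) = 51471/8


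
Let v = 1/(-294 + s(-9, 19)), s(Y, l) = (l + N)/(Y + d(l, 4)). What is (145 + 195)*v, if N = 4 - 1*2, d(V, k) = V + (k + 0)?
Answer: -136/117 ≈ -1.1624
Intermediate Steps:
d(V, k) = V + k
N = 2 (N = 4 - 2 = 2)
s(Y, l) = (2 + l)/(4 + Y + l) (s(Y, l) = (l + 2)/(Y + (l + 4)) = (2 + l)/(Y + (4 + l)) = (2 + l)/(4 + Y + l))
v = -2/585 (v = 1/(-294 + (2 + 19)/(4 - 9 + 19)) = 1/(-294 + 21/14) = 1/(-294 + (1/14)*21) = 1/(-294 + 3/2) = 1/(-585/2) = -2/585 ≈ -0.0034188)
(145 + 195)*v = (145 + 195)*(-2/585) = 340*(-2/585) = -136/117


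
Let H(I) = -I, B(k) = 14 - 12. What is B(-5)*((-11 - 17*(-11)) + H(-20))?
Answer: 392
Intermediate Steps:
B(k) = 2
B(-5)*((-11 - 17*(-11)) + H(-20)) = 2*((-11 - 17*(-11)) - 1*(-20)) = 2*((-11 + 187) + 20) = 2*(176 + 20) = 2*196 = 392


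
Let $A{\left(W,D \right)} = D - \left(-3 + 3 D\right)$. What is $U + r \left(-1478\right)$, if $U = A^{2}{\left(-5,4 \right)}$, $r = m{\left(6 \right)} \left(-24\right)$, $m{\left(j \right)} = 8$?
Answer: $283801$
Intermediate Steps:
$r = -192$ ($r = 8 \left(-24\right) = -192$)
$A{\left(W,D \right)} = 3 - 2 D$
$U = 25$ ($U = \left(3 - 8\right)^{2} = \left(-5\right)^{2} = 25$)
$U + r \left(-1478\right) = 25 - -283776 = 25 + 283776 = 283801$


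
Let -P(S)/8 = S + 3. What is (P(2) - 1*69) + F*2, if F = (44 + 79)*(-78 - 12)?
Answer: -22249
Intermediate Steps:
P(S) = -24 - 8*S (P(S) = -8*(S + 3) = -8*(3 + S) = -24 - 8*S)
F = -11070 (F = 123*(-90) = -11070)
(P(2) - 1*69) + F*2 = ((-24 - 8*2) - 1*69) - 11070*2 = ((-24 - 16) - 69) - 22140 = (-40 - 69) - 22140 = -109 - 22140 = -22249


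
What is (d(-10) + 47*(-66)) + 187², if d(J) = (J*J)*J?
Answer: 30867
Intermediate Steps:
d(J) = J³ (d(J) = J²*J = J³)
(d(-10) + 47*(-66)) + 187² = ((-10)³ + 47*(-66)) + 187² = (-1000 - 3102) + 34969 = -4102 + 34969 = 30867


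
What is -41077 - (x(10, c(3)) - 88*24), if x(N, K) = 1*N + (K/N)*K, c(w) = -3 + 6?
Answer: -389759/10 ≈ -38976.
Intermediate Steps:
c(w) = 3
x(N, K) = N + K²/N
-41077 - (x(10, c(3)) - 88*24) = -41077 - ((10 + 3²/10) - 88*24) = -41077 - ((10 + 9*(⅒)) - 2112) = -41077 - ((10 + 9/10) - 2112) = -41077 - (109/10 - 2112) = -41077 - 1*(-21011/10) = -41077 + 21011/10 = -389759/10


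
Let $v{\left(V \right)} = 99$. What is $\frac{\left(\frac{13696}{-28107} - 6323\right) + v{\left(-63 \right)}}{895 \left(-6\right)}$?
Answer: $\frac{87475832}{75467295} \approx 1.1591$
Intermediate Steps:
$\frac{\left(\frac{13696}{-28107} - 6323\right) + v{\left(-63 \right)}}{895 \left(-6\right)} = \frac{\left(\frac{13696}{-28107} - 6323\right) + 99}{895 \left(-6\right)} = \frac{\left(13696 \left(- \frac{1}{28107}\right) - 6323\right) + 99}{-5370} = \left(\left(- \frac{13696}{28107} - 6323\right) + 99\right) \left(- \frac{1}{5370}\right) = \left(- \frac{177734257}{28107} + 99\right) \left(- \frac{1}{5370}\right) = \left(- \frac{174951664}{28107}\right) \left(- \frac{1}{5370}\right) = \frac{87475832}{75467295}$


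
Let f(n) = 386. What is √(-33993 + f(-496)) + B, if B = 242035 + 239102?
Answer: 481137 + I*√33607 ≈ 4.8114e+5 + 183.32*I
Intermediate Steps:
B = 481137
√(-33993 + f(-496)) + B = √(-33993 + 386) + 481137 = √(-33607) + 481137 = I*√33607 + 481137 = 481137 + I*√33607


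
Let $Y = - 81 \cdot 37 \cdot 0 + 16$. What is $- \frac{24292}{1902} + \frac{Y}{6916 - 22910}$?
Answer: $- \frac{97139170}{7605147} \approx -12.773$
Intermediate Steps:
$Y = 16$ ($Y = \left(-81\right) 0 + 16 = 0 + 16 = 16$)
$- \frac{24292}{1902} + \frac{Y}{6916 - 22910} = - \frac{24292}{1902} + \frac{16}{6916 - 22910} = \left(-24292\right) \frac{1}{1902} + \frac{16}{-15994} = - \frac{12146}{951} + 16 \left(- \frac{1}{15994}\right) = - \frac{12146}{951} - \frac{8}{7997} = - \frac{97139170}{7605147}$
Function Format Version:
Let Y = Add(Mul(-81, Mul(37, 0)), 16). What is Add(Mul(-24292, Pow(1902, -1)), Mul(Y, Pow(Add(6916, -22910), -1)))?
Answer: Rational(-97139170, 7605147) ≈ -12.773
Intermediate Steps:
Y = 16 (Y = Add(Mul(-81, 0), 16) = Add(0, 16) = 16)
Add(Mul(-24292, Pow(1902, -1)), Mul(Y, Pow(Add(6916, -22910), -1))) = Add(Mul(-24292, Pow(1902, -1)), Mul(16, Pow(Add(6916, -22910), -1))) = Add(Mul(-24292, Rational(1, 1902)), Mul(16, Pow(-15994, -1))) = Add(Rational(-12146, 951), Mul(16, Rational(-1, 15994))) = Add(Rational(-12146, 951), Rational(-8, 7997)) = Rational(-97139170, 7605147)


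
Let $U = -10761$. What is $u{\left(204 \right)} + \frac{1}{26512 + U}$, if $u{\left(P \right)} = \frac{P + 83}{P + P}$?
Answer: $\frac{4520945}{6426408} \approx 0.7035$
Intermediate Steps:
$u{\left(P \right)} = \frac{83 + P}{2 P}$
$u{\left(204 \right)} + \frac{1}{26512 + U} = \frac{83 + 204}{2 \cdot 204} + \frac{1}{26512 - 10761} = \frac{1}{2} \cdot \frac{1}{204} \cdot 287 + \frac{1}{15751} = \frac{287}{408} + \frac{1}{15751} = \frac{4520945}{6426408}$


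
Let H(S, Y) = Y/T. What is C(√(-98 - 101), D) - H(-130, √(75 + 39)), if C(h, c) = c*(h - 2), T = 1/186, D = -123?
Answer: 246 - 186*√114 - 123*I*√199 ≈ -1739.9 - 1735.1*I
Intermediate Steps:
T = 1/186 ≈ 0.0053763
H(S, Y) = 186*Y (H(S, Y) = Y/(1/186) = Y*186 = 186*Y)
C(h, c) = c*(-2 + h)
C(√(-98 - 101), D) - H(-130, √(75 + 39)) = -123*(-2 + √(-98 - 101)) - 186*√(75 + 39) = -123*(-2 + √(-199)) - 186*√114 = -123*(-2 + I*√199) - 186*√114 = (246 - 123*I*√199) - 186*√114 = 246 - 186*√114 - 123*I*√199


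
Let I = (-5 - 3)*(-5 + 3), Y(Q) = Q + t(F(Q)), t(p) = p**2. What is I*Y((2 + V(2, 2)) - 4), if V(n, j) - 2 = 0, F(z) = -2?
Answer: 64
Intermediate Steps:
V(n, j) = 2 (V(n, j) = 2 + 0 = 2)
Y(Q) = 4 + Q (Y(Q) = Q + (-2)**2 = Q + 4 = 4 + Q)
I = 16 (I = -8*(-2) = 16)
I*Y((2 + V(2, 2)) - 4) = 16*(4 + ((2 + 2) - 4)) = 16*(4 + (4 - 4)) = 16*(4 + 0) = 16*4 = 64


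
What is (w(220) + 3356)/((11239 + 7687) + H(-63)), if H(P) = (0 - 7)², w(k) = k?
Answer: 1192/6325 ≈ 0.18846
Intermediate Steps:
H(P) = 49 (H(P) = (-7)² = 49)
(w(220) + 3356)/((11239 + 7687) + H(-63)) = (220 + 3356)/((11239 + 7687) + 49) = 3576/(18926 + 49) = 3576/18975 = 3576*(1/18975) = 1192/6325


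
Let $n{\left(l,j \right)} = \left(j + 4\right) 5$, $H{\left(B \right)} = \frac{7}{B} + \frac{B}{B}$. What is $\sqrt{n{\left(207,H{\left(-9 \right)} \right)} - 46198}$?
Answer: $\frac{2 i \sqrt{103898}}{3} \approx 214.89 i$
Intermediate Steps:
$H{\left(B \right)} = 1 + \frac{7}{B}$ ($H{\left(B \right)} = \frac{7}{B} + 1 = 1 + \frac{7}{B}$)
$n{\left(l,j \right)} = 20 + 5 j$ ($n{\left(l,j \right)} = \left(4 + j\right) 5 = 20 + 5 j$)
$\sqrt{n{\left(207,H{\left(-9 \right)} \right)} - 46198} = \sqrt{\left(20 + 5 \frac{7 - 9}{-9}\right) - 46198} = \sqrt{\left(20 + 5 \left(\left(- \frac{1}{9}\right) \left(-2\right)\right)\right) - 46198} = \sqrt{\left(20 + 5 \cdot \frac{2}{9}\right) - 46198} = \sqrt{\left(20 + \frac{10}{9}\right) - 46198} = \sqrt{\frac{190}{9} - 46198} = \sqrt{- \frac{415592}{9}} = \frac{2 i \sqrt{103898}}{3}$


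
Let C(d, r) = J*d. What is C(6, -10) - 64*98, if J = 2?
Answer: -6260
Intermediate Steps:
C(d, r) = 2*d
C(6, -10) - 64*98 = 2*6 - 64*98 = 12 - 6272 = -6260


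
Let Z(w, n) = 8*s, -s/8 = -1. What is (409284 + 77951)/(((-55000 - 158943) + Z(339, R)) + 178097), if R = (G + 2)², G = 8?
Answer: -487235/35782 ≈ -13.617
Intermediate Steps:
s = 8 (s = -8*(-1) = 8)
R = 100 (R = (8 + 2)² = 10² = 100)
Z(w, n) = 64 (Z(w, n) = 8*8 = 64)
(409284 + 77951)/(((-55000 - 158943) + Z(339, R)) + 178097) = (409284 + 77951)/(((-55000 - 158943) + 64) + 178097) = 487235/((-213943 + 64) + 178097) = 487235/(-213879 + 178097) = 487235/(-35782) = 487235*(-1/35782) = -487235/35782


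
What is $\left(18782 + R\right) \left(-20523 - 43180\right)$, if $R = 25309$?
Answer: $-2808728973$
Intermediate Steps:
$\left(18782 + R\right) \left(-20523 - 43180\right) = \left(18782 + 25309\right) \left(-20523 - 43180\right) = 44091 \left(-63703\right) = -2808728973$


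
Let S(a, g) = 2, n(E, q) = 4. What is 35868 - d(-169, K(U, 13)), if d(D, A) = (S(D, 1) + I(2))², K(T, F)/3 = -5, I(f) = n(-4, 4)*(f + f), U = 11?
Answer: 35544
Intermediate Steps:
I(f) = 8*f (I(f) = 4*(f + f) = 4*(2*f) = 8*f)
K(T, F) = -15 (K(T, F) = 3*(-5) = -15)
d(D, A) = 324 (d(D, A) = (2 + 8*2)² = (2 + 16)² = 18² = 324)
35868 - d(-169, K(U, 13)) = 35868 - 1*324 = 35868 - 324 = 35544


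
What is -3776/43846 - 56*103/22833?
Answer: -169560568/500567859 ≈ -0.33874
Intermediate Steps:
-3776/43846 - 56*103/22833 = -3776*1/43846 - 5768*1/22833 = -1888/21923 - 5768/22833 = -169560568/500567859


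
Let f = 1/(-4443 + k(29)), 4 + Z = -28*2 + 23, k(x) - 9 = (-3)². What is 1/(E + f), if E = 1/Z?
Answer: -163725/4462 ≈ -36.693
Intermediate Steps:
k(x) = 18 (k(x) = 9 + (-3)² = 9 + 9 = 18)
Z = -37 (Z = -4 + (-28*2 + 23) = -4 + (-56 + 23) = -4 - 33 = -37)
E = -1/37 (E = 1/(-37) = -1/37 ≈ -0.027027)
f = -1/4425 (f = 1/(-4443 + 18) = 1/(-4425) = -1/4425 ≈ -0.00022599)
1/(E + f) = 1/(-1/37 - 1/4425) = 1/(-4462/163725) = -163725/4462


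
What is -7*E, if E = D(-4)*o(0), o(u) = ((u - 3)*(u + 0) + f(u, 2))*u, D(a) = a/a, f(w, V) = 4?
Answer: 0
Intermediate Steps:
D(a) = 1
o(u) = u*(4 + u*(-3 + u)) (o(u) = ((u - 3)*(u + 0) + 4)*u = ((-3 + u)*u + 4)*u = (u*(-3 + u) + 4)*u = (4 + u*(-3 + u))*u = u*(4 + u*(-3 + u)))
E = 0 (E = 1*(0*(4 + 0**2 - 3*0)) = 1*(0*(4 + 0 + 0)) = 1*(0*4) = 1*0 = 0)
-7*E = -7*0 = 0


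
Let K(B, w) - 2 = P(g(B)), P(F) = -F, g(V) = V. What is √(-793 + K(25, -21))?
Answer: 4*I*√51 ≈ 28.566*I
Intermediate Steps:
K(B, w) = 2 - B
√(-793 + K(25, -21)) = √(-793 + (2 - 1*25)) = √(-793 + (2 - 25)) = √(-793 - 23) = √(-816) = 4*I*√51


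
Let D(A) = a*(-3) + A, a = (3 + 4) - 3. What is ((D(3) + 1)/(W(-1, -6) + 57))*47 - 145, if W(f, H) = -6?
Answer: -7771/51 ≈ -152.37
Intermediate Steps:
a = 4 (a = 7 - 3 = 4)
D(A) = -12 + A (D(A) = 4*(-3) + A = -12 + A)
((D(3) + 1)/(W(-1, -6) + 57))*47 - 145 = (((-12 + 3) + 1)/(-6 + 57))*47 - 145 = ((-9 + 1)/51)*47 - 145 = -8*1/51*47 - 145 = -8/51*47 - 145 = -376/51 - 145 = -7771/51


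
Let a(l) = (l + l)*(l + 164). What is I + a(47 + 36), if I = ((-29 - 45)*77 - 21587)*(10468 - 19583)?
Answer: 248743777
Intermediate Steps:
a(l) = 2*l*(164 + l) (a(l) = (2*l)*(164 + l) = 2*l*(164 + l))
I = 248702775 (I = (-74*77 - 21587)*(-9115) = (-5698 - 21587)*(-9115) = -27285*(-9115) = 248702775)
I + a(47 + 36) = 248702775 + 2*(47 + 36)*(164 + (47 + 36)) = 248702775 + 2*83*(164 + 83) = 248702775 + 2*83*247 = 248702775 + 41002 = 248743777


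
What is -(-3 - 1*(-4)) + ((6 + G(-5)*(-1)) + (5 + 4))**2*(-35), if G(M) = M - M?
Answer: -7876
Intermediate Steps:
G(M) = 0
-(-3 - 1*(-4)) + ((6 + G(-5)*(-1)) + (5 + 4))**2*(-35) = -(-3 - 1*(-4)) + ((6 + 0*(-1)) + (5 + 4))**2*(-35) = -(-3 + 4) + ((6 + 0) + 9)**2*(-35) = -1*1 + (6 + 9)**2*(-35) = -1 + 15**2*(-35) = -1 + 225*(-35) = -1 - 7875 = -7876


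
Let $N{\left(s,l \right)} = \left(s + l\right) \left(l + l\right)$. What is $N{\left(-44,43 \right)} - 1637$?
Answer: $-1723$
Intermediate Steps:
$N{\left(s,l \right)} = 2 l \left(l + s\right)$ ($N{\left(s,l \right)} = \left(l + s\right) 2 l = 2 l \left(l + s\right)$)
$N{\left(-44,43 \right)} - 1637 = 2 \cdot 43 \left(43 - 44\right) - 1637 = 2 \cdot 43 \left(-1\right) - 1637 = -86 - 1637 = -1723$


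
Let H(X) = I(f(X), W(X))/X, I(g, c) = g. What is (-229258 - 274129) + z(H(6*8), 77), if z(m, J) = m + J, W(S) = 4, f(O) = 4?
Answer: -6039719/12 ≈ -5.0331e+5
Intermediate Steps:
H(X) = 4/X
z(m, J) = J + m
(-229258 - 274129) + z(H(6*8), 77) = (-229258 - 274129) + (77 + 4/((6*8))) = -503387 + (77 + 4/48) = -503387 + (77 + 4*(1/48)) = -503387 + (77 + 1/12) = -503387 + 925/12 = -6039719/12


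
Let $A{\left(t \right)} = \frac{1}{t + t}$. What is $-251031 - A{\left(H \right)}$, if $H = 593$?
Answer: $- \frac{297722767}{1186} \approx -2.5103 \cdot 10^{5}$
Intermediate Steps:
$A{\left(t \right)} = \frac{1}{2 t}$
$-251031 - A{\left(H \right)} = -251031 - \frac{1}{2 \cdot 593} = -251031 - \frac{1}{2} \cdot \frac{1}{593} = -251031 - \frac{1}{1186} = - \frac{297722767}{1186}$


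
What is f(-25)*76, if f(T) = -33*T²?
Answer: -1567500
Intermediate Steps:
f(-25)*76 = -33*(-25)²*76 = -33*625*76 = -20625*76 = -1567500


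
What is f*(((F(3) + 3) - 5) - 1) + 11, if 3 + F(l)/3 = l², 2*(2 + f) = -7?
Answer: -143/2 ≈ -71.500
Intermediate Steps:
f = -11/2 (f = -2 + (½)*(-7) = -2 - 7/2 = -11/2 ≈ -5.5000)
F(l) = -9 + 3*l²
f*(((F(3) + 3) - 5) - 1) + 11 = -11*((((-9 + 3*3²) + 3) - 5) - 1)/2 + 11 = -11*((((-9 + 3*9) + 3) - 5) - 1)/2 + 11 = -11*((((-9 + 27) + 3) - 5) - 1)/2 + 11 = -11*(((18 + 3) - 5) - 1)/2 + 11 = -11*((21 - 5) - 1)/2 + 11 = -11*(16 - 1)/2 + 11 = -11/2*15 + 11 = -165/2 + 11 = -143/2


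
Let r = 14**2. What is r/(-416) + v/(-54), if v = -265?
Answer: 12457/2808 ≈ 4.4363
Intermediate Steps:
r = 196
r/(-416) + v/(-54) = 196/(-416) - 265/(-54) = 196*(-1/416) - 265*(-1/54) = -49/104 + 265/54 = 12457/2808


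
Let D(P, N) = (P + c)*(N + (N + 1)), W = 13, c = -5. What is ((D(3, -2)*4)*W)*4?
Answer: 1248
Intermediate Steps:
D(P, N) = (1 + 2*N)*(-5 + P) (D(P, N) = (P - 5)*(N + (N + 1)) = (-5 + P)*(N + (1 + N)) = (-5 + P)*(1 + 2*N) = (1 + 2*N)*(-5 + P))
((D(3, -2)*4)*W)*4 = (((-5 + 3 - 10*(-2) + 2*(-2)*3)*4)*13)*4 = (((-5 + 3 + 20 - 12)*4)*13)*4 = ((6*4)*13)*4 = (24*13)*4 = 312*4 = 1248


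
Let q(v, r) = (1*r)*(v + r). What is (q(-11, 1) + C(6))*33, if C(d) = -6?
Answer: -528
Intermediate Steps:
q(v, r) = r*(r + v)
(q(-11, 1) + C(6))*33 = (1*(1 - 11) - 6)*33 = (1*(-10) - 6)*33 = (-10 - 6)*33 = -16*33 = -528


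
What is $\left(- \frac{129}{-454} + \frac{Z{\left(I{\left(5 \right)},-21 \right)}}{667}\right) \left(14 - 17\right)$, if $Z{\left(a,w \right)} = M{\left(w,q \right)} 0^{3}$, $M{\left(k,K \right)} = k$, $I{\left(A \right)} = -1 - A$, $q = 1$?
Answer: $- \frac{387}{454} \approx -0.85242$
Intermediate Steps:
$Z{\left(a,w \right)} = 0$ ($Z{\left(a,w \right)} = w 0^{3} = w 0 = 0$)
$\left(- \frac{129}{-454} + \frac{Z{\left(I{\left(5 \right)},-21 \right)}}{667}\right) \left(14 - 17\right) = \left(- \frac{129}{-454} + \frac{0}{667}\right) \left(14 - 17\right) = \left(\left(-129\right) \left(- \frac{1}{454}\right) + 0 \cdot \frac{1}{667}\right) \left(14 - 17\right) = \left(\frac{129}{454} + 0\right) \left(-3\right) = \frac{129}{454} \left(-3\right) = - \frac{387}{454}$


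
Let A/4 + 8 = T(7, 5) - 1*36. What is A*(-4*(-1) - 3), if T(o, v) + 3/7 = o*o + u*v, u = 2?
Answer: 408/7 ≈ 58.286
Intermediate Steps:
T(o, v) = -3/7 + o**2 + 2*v (T(o, v) = -3/7 + (o*o + 2*v) = -3/7 + (o**2 + 2*v) = -3/7 + o**2 + 2*v)
A = 408/7 (A = -32 + 4*((-3/7 + 7**2 + 2*5) - 1*36) = -32 + 4*((-3/7 + 49 + 10) - 36) = -32 + 4*(410/7 - 36) = -32 + 4*(158/7) = -32 + 632/7 = 408/7 ≈ 58.286)
A*(-4*(-1) - 3) = 408*(-4*(-1) - 3)/7 = 408*(4 - 3)/7 = (408/7)*1 = 408/7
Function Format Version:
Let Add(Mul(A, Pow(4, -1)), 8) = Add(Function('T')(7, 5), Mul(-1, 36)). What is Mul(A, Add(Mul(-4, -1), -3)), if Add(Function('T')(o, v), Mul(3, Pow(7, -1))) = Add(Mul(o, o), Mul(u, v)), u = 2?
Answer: Rational(408, 7) ≈ 58.286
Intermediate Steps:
Function('T')(o, v) = Add(Rational(-3, 7), Pow(o, 2), Mul(2, v)) (Function('T')(o, v) = Add(Rational(-3, 7), Add(Mul(o, o), Mul(2, v))) = Add(Rational(-3, 7), Add(Pow(o, 2), Mul(2, v))) = Add(Rational(-3, 7), Pow(o, 2), Mul(2, v)))
A = Rational(408, 7) (A = Add(-32, Mul(4, Add(Add(Rational(-3, 7), Pow(7, 2), Mul(2, 5)), Mul(-1, 36)))) = Add(-32, Mul(4, Add(Add(Rational(-3, 7), 49, 10), -36))) = Add(-32, Mul(4, Add(Rational(410, 7), -36))) = Add(-32, Mul(4, Rational(158, 7))) = Add(-32, Rational(632, 7)) = Rational(408, 7) ≈ 58.286)
Mul(A, Add(Mul(-4, -1), -3)) = Mul(Rational(408, 7), Add(Mul(-4, -1), -3)) = Mul(Rational(408, 7), Add(4, -3)) = Mul(Rational(408, 7), 1) = Rational(408, 7)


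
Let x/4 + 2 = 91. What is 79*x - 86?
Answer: 28038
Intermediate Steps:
x = 356 (x = -8 + 4*91 = -8 + 364 = 356)
79*x - 86 = 79*356 - 86 = 28124 - 86 = 28038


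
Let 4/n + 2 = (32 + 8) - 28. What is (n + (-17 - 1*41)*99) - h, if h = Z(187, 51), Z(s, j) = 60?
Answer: -29008/5 ≈ -5801.6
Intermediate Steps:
n = 2/5 (n = 4/(-2 + ((32 + 8) - 28)) = 4/(-2 + (40 - 28)) = 4/(-2 + 12) = 4/10 = 4*(1/10) = 2/5 ≈ 0.40000)
h = 60
(n + (-17 - 1*41)*99) - h = (2/5 + (-17 - 1*41)*99) - 1*60 = (2/5 + (-17 - 41)*99) - 60 = (2/5 - 58*99) - 60 = (2/5 - 5742) - 60 = -28708/5 - 60 = -29008/5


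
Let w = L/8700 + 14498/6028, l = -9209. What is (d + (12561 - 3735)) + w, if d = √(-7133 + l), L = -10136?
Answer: 5260593709/595950 + I*√16342 ≈ 8827.2 + 127.84*I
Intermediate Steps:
w = 739009/595950 (w = -10136/8700 + 14498/6028 = -10136*1/8700 + 14498*(1/6028) = -2534/2175 + 659/274 = 739009/595950 ≈ 1.2401)
d = I*√16342 (d = √(-7133 - 9209) = √(-16342) = I*√16342 ≈ 127.84*I)
(d + (12561 - 3735)) + w = (I*√16342 + (12561 - 3735)) + 739009/595950 = (I*√16342 + 8826) + 739009/595950 = (8826 + I*√16342) + 739009/595950 = 5260593709/595950 + I*√16342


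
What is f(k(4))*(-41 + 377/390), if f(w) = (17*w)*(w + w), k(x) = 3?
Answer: -61251/5 ≈ -12250.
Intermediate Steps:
f(w) = 34*w² (f(w) = (17*w)*(2*w) = 34*w²)
f(k(4))*(-41 + 377/390) = (34*3²)*(-41 + 377/390) = (34*9)*(-41 + 377*(1/390)) = 306*(-41 + 29/30) = 306*(-1201/30) = -61251/5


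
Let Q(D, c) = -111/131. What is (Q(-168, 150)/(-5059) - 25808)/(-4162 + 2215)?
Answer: 17103709921/1290333363 ≈ 13.255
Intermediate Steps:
Q(D, c) = -111/131 (Q(D, c) = -111*1/131 = -111/131)
(Q(-168, 150)/(-5059) - 25808)/(-4162 + 2215) = (-111/131/(-5059) - 25808)/(-4162 + 2215) = (-111/131*(-1/5059) - 25808)/(-1947) = (111/662729 - 25808)*(-1/1947) = -17103709921/662729*(-1/1947) = 17103709921/1290333363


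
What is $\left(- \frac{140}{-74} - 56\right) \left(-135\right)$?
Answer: $\frac{270270}{37} \approx 7304.6$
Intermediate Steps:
$\left(- \frac{140}{-74} - 56\right) \left(-135\right) = \left(\left(-140\right) \left(- \frac{1}{74}\right) - 56\right) \left(-135\right) = \left(\frac{70}{37} - 56\right) \left(-135\right) = \left(- \frac{2002}{37}\right) \left(-135\right) = \frac{270270}{37}$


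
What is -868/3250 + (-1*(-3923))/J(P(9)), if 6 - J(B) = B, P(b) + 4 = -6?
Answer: 6367931/26000 ≈ 244.92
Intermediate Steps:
P(b) = -10 (P(b) = -4 - 6 = -10)
J(B) = 6 - B
-868/3250 + (-1*(-3923))/J(P(9)) = -868/3250 + (-1*(-3923))/(6 - 1*(-10)) = -868*1/3250 + 3923/(6 + 10) = -434/1625 + 3923/16 = 6367931/26000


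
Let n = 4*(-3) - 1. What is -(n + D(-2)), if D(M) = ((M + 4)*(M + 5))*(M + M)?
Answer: 37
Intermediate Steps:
n = -13 (n = -12 - 1 = -13)
D(M) = 2*M*(4 + M)*(5 + M) (D(M) = ((4 + M)*(5 + M))*(2*M) = 2*M*(4 + M)*(5 + M))
-(n + D(-2)) = -(-13 + 2*(-2)*(20 + (-2)**2 + 9*(-2))) = -(-13 + 2*(-2)*(20 + 4 - 18)) = -(-13 + 2*(-2)*6) = -(-13 - 24) = -1*(-37) = 37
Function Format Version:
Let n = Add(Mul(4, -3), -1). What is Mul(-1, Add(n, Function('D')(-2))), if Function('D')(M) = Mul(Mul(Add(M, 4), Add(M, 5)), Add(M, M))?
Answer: 37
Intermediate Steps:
n = -13 (n = Add(-12, -1) = -13)
Function('D')(M) = Mul(2, M, Add(4, M), Add(5, M)) (Function('D')(M) = Mul(Mul(Add(4, M), Add(5, M)), Mul(2, M)) = Mul(2, M, Add(4, M), Add(5, M)))
Mul(-1, Add(n, Function('D')(-2))) = Mul(-1, Add(-13, Mul(2, -2, Add(20, Pow(-2, 2), Mul(9, -2))))) = Mul(-1, Add(-13, Mul(2, -2, Add(20, 4, -18)))) = Mul(-1, Add(-13, Mul(2, -2, 6))) = Mul(-1, Add(-13, -24)) = Mul(-1, -37) = 37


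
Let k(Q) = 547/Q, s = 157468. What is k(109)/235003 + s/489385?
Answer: 4033862005631/12535756803895 ≈ 0.32179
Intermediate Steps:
k(109)/235003 + s/489385 = (547/109)/235003 + 157468/489385 = (547*(1/109))*(1/235003) + 157468*(1/489385) = (547/109)*(1/235003) + 157468/489385 = 547/25615327 + 157468/489385 = 4033862005631/12535756803895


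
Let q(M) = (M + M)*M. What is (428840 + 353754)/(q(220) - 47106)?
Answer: 391297/24847 ≈ 15.748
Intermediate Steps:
q(M) = 2*M**2 (q(M) = (2*M)*M = 2*M**2)
(428840 + 353754)/(q(220) - 47106) = (428840 + 353754)/(2*220**2 - 47106) = 782594/(2*48400 - 47106) = 782594/(96800 - 47106) = 782594/49694 = 782594*(1/49694) = 391297/24847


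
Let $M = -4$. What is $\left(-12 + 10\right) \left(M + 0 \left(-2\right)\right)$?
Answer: $8$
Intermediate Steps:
$\left(-12 + 10\right) \left(M + 0 \left(-2\right)\right) = \left(-12 + 10\right) \left(-4 + 0 \left(-2\right)\right) = - 2 \left(-4 + 0\right) = \left(-2\right) \left(-4\right) = 8$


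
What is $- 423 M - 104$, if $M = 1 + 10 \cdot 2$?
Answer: $-8987$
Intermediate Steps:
$M = 21$ ($M = 1 + 20 = 21$)
$- 423 M - 104 = \left(-423\right) 21 - 104 = -8883 - 104 = -8987$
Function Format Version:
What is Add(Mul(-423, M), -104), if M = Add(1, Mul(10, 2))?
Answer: -8987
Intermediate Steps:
M = 21 (M = Add(1, 20) = 21)
Add(Mul(-423, M), -104) = Add(Mul(-423, 21), -104) = Add(-8883, -104) = -8987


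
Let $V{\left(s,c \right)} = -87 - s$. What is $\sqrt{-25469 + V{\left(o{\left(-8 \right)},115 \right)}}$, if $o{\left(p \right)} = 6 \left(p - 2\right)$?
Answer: $2 i \sqrt{6374} \approx 159.67 i$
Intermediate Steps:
$o{\left(p \right)} = -12 + 6 p$ ($o{\left(p \right)} = 6 \left(-2 + p\right) = -12 + 6 p$)
$\sqrt{-25469 + V{\left(o{\left(-8 \right)},115 \right)}} = \sqrt{-25469 - \left(75 - 48\right)} = \sqrt{-25469 - 27} = \sqrt{-25496} = 2 i \sqrt{6374}$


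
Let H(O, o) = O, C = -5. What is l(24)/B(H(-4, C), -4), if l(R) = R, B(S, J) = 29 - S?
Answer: 8/11 ≈ 0.72727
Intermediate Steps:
l(24)/B(H(-4, C), -4) = 24/(29 - 1*(-4)) = 24/(29 + 4) = 24/33 = 24*(1/33) = 8/11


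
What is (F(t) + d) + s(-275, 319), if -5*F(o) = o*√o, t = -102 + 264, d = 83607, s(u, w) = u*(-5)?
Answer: 84982 - 1458*√2/5 ≈ 84570.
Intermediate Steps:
s(u, w) = -5*u
t = 162
F(o) = -o^(3/2)/5 (F(o) = -o*√o/5 = -o^(3/2)/5)
(F(t) + d) + s(-275, 319) = (-1458*√2/5 + 83607) - 5*(-275) = (-1458*√2/5 + 83607) + 1375 = (83607 - 1458*√2/5) + 1375 = 84982 - 1458*√2/5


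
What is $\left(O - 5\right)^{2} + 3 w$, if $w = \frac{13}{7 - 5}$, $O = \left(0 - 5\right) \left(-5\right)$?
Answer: $\frac{839}{2} \approx 419.5$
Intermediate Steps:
$O = 25$ ($O = \left(-5\right) \left(-5\right) = 25$)
$w = \frac{13}{2} \approx 6.5$
$\left(O - 5\right)^{2} + 3 w = \left(25 - 5\right)^{2} + 3 \cdot \frac{13}{2} = 20^{2} + \frac{39}{2} = 400 + \frac{39}{2} = \frac{839}{2}$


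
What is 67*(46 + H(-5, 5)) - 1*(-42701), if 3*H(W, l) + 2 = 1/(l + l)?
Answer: 1372217/30 ≈ 45741.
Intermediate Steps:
H(W, l) = -⅔ + 1/(6*l) (H(W, l) = -⅔ + 1/(3*(l + l)) = -⅔ + 1/(3*((2*l))) = -⅔ + (1/(2*l))/3 = -⅔ + 1/(6*l))
67*(46 + H(-5, 5)) - 1*(-42701) = 67*(46 + (⅙)*(1 - 4*5)/5) - 1*(-42701) = 67*(46 + (⅙)*(⅕)*(1 - 20)) + 42701 = 67*(46 + (⅙)*(⅕)*(-19)) + 42701 = 67*(46 - 19/30) + 42701 = 67*(1361/30) + 42701 = 91187/30 + 42701 = 1372217/30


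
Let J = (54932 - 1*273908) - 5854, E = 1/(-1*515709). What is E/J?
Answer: 1/115946854470 ≈ 8.6246e-12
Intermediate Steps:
E = -1/515709 (E = 1/(-515709) = -1/515709 ≈ -1.9391e-6)
J = -224830 (J = (54932 - 273908) - 5854 = -218976 - 5854 = -224830)
E/J = -1/515709/(-224830) = -1/515709*(-1/224830) = 1/115946854470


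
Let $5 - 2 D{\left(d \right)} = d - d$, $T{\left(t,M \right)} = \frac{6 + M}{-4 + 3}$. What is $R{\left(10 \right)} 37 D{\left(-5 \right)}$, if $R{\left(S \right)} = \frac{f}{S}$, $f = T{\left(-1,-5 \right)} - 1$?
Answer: $- \frac{37}{2} \approx -18.5$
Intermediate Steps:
$T{\left(t,M \right)} = -6 - M$ ($T{\left(t,M \right)} = \frac{6 + M}{-1} = \left(6 + M\right) \left(-1\right) = -6 - M$)
$D{\left(d \right)} = \frac{5}{2}$ ($D{\left(d \right)} = \frac{5}{2} - \frac{d - d}{2} = \frac{5}{2} - 0 = \frac{5}{2} + 0 = \frac{5}{2}$)
$f = -2$ ($f = \left(-6 - -5\right) - 1 = \left(-6 + 5\right) - 1 = -1 - 1 = -2$)
$R{\left(S \right)} = - \frac{2}{S}$
$R{\left(10 \right)} 37 D{\left(-5 \right)} = - \frac{2}{10} \cdot 37 \cdot \frac{5}{2} = \left(-2\right) \frac{1}{10} \cdot 37 \cdot \frac{5}{2} = \left(- \frac{1}{5}\right) 37 \cdot \frac{5}{2} = \left(- \frac{37}{5}\right) \frac{5}{2} = - \frac{37}{2}$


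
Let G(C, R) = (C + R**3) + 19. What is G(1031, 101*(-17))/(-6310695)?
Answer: 5061867763/6310695 ≈ 802.11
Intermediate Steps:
G(C, R) = 19 + C + R**3
G(1031, 101*(-17))/(-6310695) = (19 + 1031 + (101*(-17))**3)/(-6310695) = (19 + 1031 + (-1717)**3)*(-1/6310695) = (19 + 1031 - 5061868813)*(-1/6310695) = -5061867763*(-1/6310695) = 5061867763/6310695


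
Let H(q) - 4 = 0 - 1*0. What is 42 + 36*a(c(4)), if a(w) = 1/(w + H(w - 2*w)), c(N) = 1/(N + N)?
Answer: 558/11 ≈ 50.727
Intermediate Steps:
c(N) = 1/(2*N)
H(q) = 4 (H(q) = 4 + (0 - 1*0) = 4 + (0 + 0) = 4 + 0 = 4)
a(w) = 1/(4 + w) (a(w) = 1/(w + 4) = 1/(4 + w))
42 + 36*a(c(4)) = 42 + 36/(4 + (½)/4) = 42 + 36/(4 + (½)*(¼)) = 42 + 36/(4 + ⅛) = 42 + 36/(33/8) = 42 + 36*(8/33) = 42 + 96/11 = 558/11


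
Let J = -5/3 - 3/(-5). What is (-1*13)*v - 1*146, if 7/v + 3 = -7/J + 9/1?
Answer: -30802/201 ≈ -153.24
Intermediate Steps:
J = -16/15 (J = -5*⅓ - 3*(-⅕) = -5/3 + ⅗ = -16/15 ≈ -1.0667)
v = 112/201 (v = 7/(-3 + (-7/(-16/15) + 9/1)) = 7/(-3 + (-7*(-15/16) + 9*1)) = 7/(-3 + (105/16 + 9)) = 7/(-3 + 249/16) = 7/(201/16) = 7*(16/201) = 112/201 ≈ 0.55721)
(-1*13)*v - 1*146 = -1*13*(112/201) - 1*146 = -13*112/201 - 146 = -1456/201 - 146 = -30802/201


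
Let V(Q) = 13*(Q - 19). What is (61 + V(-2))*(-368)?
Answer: 78016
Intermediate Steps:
V(Q) = -247 + 13*Q (V(Q) = 13*(-19 + Q) = -247 + 13*Q)
(61 + V(-2))*(-368) = (61 + (-247 + 13*(-2)))*(-368) = (61 + (-247 - 26))*(-368) = (61 - 273)*(-368) = -212*(-368) = 78016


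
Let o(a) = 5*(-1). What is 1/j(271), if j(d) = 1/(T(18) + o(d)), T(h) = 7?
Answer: 2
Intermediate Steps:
o(a) = -5
j(d) = ½ (j(d) = 1/(7 - 5) = 1/2 = ½)
1/j(271) = 1/(½) = 2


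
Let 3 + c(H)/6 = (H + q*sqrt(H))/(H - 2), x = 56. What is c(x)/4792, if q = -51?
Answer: -53/21564 - 17*sqrt(14)/7188 ≈ -0.011307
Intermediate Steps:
c(H) = -18 + 6*(H - 51*sqrt(H))/(-2 + H) (c(H) = -18 + 6*((H - 51*sqrt(H))/(H - 2)) = -18 + 6*((H - 51*sqrt(H))/(-2 + H)) = -18 + 6*(H - 51*sqrt(H))/(-2 + H))
c(x)/4792 = (6*(6 - 102*sqrt(14) - 2*56)/(-2 + 56))/4792 = (6*(6 - 102*sqrt(14) - 112)/54)*(1/4792) = (6*(1/54)*(6 - 102*sqrt(14) - 112))*(1/4792) = (6*(1/54)*(-106 - 102*sqrt(14)))*(1/4792) = (-106/9 - 34*sqrt(14)/3)*(1/4792) = -53/21564 - 17*sqrt(14)/7188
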